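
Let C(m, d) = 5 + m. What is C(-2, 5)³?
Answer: 27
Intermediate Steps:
C(-2, 5)³ = (5 - 2)³ = 3³ = 27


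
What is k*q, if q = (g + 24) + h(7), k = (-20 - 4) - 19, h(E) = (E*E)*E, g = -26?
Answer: -14663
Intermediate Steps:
h(E) = E**3 (h(E) = E**2*E = E**3)
k = -43 (k = -24 - 19 = -43)
q = 341 (q = (-26 + 24) + 7**3 = -2 + 343 = 341)
k*q = -43*341 = -14663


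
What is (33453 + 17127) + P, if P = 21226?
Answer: 71806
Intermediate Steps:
(33453 + 17127) + P = (33453 + 17127) + 21226 = 50580 + 21226 = 71806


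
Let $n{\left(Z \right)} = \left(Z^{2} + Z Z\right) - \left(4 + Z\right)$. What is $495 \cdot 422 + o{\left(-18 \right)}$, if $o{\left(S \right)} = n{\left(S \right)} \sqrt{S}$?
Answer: $208890 + 1986 i \sqrt{2} \approx 2.0889 \cdot 10^{5} + 2808.6 i$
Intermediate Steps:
$n{\left(Z \right)} = -4 - Z + 2 Z^{2}$ ($n{\left(Z \right)} = \left(Z^{2} + Z^{2}\right) - \left(4 + Z\right) = 2 Z^{2} - \left(4 + Z\right) = -4 - Z + 2 Z^{2}$)
$o{\left(S \right)} = \sqrt{S} \left(-4 - S + 2 S^{2}\right)$ ($o{\left(S \right)} = \left(-4 - S + 2 S^{2}\right) \sqrt{S} = \sqrt{S} \left(-4 - S + 2 S^{2}\right)$)
$495 \cdot 422 + o{\left(-18 \right)} = 495 \cdot 422 + \sqrt{-18} \left(-4 - -18 + 2 \left(-18\right)^{2}\right) = 208890 + 3 i \sqrt{2} \left(-4 + 18 + 2 \cdot 324\right) = 208890 + 3 i \sqrt{2} \left(-4 + 18 + 648\right) = 208890 + 3 i \sqrt{2} \cdot 662 = 208890 + 1986 i \sqrt{2}$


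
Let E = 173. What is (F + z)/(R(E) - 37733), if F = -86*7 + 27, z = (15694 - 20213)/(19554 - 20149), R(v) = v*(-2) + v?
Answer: 168803/11277035 ≈ 0.014969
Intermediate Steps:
R(v) = -v (R(v) = -2*v + v = -v)
z = 4519/595 (z = -4519/(-595) = -4519*(-1/595) = 4519/595 ≈ 7.5950)
F = -575 (F = -602 + 27 = -575)
(F + z)/(R(E) - 37733) = (-575 + 4519/595)/(-1*173 - 37733) = -337606/(595*(-173 - 37733)) = -337606/595/(-37906) = -337606/595*(-1/37906) = 168803/11277035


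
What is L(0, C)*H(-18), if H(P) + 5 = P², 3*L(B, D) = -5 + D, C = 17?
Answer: 1276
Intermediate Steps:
L(B, D) = -5/3 + D/3 (L(B, D) = (-5 + D)/3 = -5/3 + D/3)
H(P) = -5 + P²
L(0, C)*H(-18) = (-5/3 + (⅓)*17)*(-5 + (-18)²) = (-5/3 + 17/3)*(-5 + 324) = 4*319 = 1276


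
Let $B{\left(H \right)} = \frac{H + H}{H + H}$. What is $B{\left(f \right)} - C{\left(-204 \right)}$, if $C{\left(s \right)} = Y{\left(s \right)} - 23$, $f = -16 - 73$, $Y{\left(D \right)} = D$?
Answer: $228$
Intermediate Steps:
$f = -89$
$B{\left(H \right)} = 1$ ($B{\left(H \right)} = \frac{2 H}{2 H} = 2 H \frac{1}{2 H} = 1$)
$C{\left(s \right)} = -23 + s$ ($C{\left(s \right)} = s - 23 = -23 + s$)
$B{\left(f \right)} - C{\left(-204 \right)} = 1 - \left(-23 - 204\right) = 1 - -227 = 1 + 227 = 228$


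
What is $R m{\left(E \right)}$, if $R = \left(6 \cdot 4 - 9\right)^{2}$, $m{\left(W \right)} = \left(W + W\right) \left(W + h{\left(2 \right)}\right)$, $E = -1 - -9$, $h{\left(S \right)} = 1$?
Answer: $32400$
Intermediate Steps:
$E = 8$ ($E = -1 + 9 = 8$)
$m{\left(W \right)} = 2 W \left(1 + W\right)$ ($m{\left(W \right)} = \left(W + W\right) \left(W + 1\right) = 2 W \left(1 + W\right)$)
$R = 225$ ($R = \left(24 - 9\right)^{2} = 15^{2} = 225$)
$R m{\left(E \right)} = 225 \cdot 2 \cdot 8 \left(1 + 8\right) = 225 \cdot 2 \cdot 8 \cdot 9 = 225 \cdot 144 = 32400$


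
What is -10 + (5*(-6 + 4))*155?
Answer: -1560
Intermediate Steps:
-10 + (5*(-6 + 4))*155 = -10 + (5*(-2))*155 = -10 - 10*155 = -10 - 1550 = -1560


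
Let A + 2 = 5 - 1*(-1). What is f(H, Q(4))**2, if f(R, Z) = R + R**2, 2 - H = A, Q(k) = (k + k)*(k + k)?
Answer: 4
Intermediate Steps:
A = 4 (A = -2 + (5 - 1*(-1)) = -2 + (5 + 1) = -2 + 6 = 4)
Q(k) = 4*k**2 (Q(k) = (2*k)*(2*k) = 4*k**2)
H = -2 (H = 2 - 1*4 = 2 - 4 = -2)
f(H, Q(4))**2 = (-2*(1 - 2))**2 = (-2*(-1))**2 = 2**2 = 4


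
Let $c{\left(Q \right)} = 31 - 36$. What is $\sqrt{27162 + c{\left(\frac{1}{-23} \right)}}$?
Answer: $\sqrt{27157} \approx 164.79$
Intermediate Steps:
$c{\left(Q \right)} = -5$ ($c{\left(Q \right)} = 31 - 36 = -5$)
$\sqrt{27162 + c{\left(\frac{1}{-23} \right)}} = \sqrt{27162 - 5} = \sqrt{27157}$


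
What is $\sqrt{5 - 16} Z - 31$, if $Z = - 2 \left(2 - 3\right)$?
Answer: $-31 + 2 i \sqrt{11} \approx -31.0 + 6.6332 i$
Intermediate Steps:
$Z = 2$ ($Z = \left(-2\right) \left(-1\right) = 2$)
$\sqrt{5 - 16} Z - 31 = \sqrt{5 - 16} \cdot 2 - 31 = \sqrt{-11} \cdot 2 - 31 = i \sqrt{11} \cdot 2 - 31 = 2 i \sqrt{11} - 31 = -31 + 2 i \sqrt{11}$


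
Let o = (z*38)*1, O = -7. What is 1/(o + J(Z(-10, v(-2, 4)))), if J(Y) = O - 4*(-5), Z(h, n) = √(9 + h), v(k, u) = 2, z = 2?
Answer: 1/89 ≈ 0.011236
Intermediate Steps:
J(Y) = 13 (J(Y) = -7 - 4*(-5) = -7 + 20 = 13)
o = 76 (o = (2*38)*1 = 76*1 = 76)
1/(o + J(Z(-10, v(-2, 4)))) = 1/(76 + 13) = 1/89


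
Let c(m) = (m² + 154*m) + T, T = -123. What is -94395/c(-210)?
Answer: -31465/3879 ≈ -8.1116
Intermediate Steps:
c(m) = -123 + m² + 154*m (c(m) = (m² + 154*m) - 123 = -123 + m² + 154*m)
-94395/c(-210) = -94395/(-123 + (-210)² + 154*(-210)) = -94395/(-123 + 44100 - 32340) = -94395/11637 = -94395*1/11637 = -31465/3879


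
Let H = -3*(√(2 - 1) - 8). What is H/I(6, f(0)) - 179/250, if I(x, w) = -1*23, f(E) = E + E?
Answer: -9367/5750 ≈ -1.6290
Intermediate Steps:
H = 21 (H = -3*(√1 - 8) = -3*(1 - 8) = -3*(-7) = 21)
f(E) = 2*E
I(x, w) = -23
H/I(6, f(0)) - 179/250 = 21/(-23) - 179/250 = 21*(-1/23) - 179*1/250 = -21/23 - 179/250 = -9367/5750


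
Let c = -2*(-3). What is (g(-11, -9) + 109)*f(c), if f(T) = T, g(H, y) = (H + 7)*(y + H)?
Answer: 1134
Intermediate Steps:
g(H, y) = (7 + H)*(H + y)
c = 6 (c = -2*(-3) = 6)
(g(-11, -9) + 109)*f(c) = (((-11)² + 7*(-11) + 7*(-9) - 11*(-9)) + 109)*6 = ((121 - 77 - 63 + 99) + 109)*6 = (80 + 109)*6 = 189*6 = 1134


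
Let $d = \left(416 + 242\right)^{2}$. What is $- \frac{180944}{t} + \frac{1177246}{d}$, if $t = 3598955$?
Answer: $\frac{297036652851}{111301282330} \approx 2.6688$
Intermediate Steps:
$d = 432964$ ($d = 658^{2} = 432964$)
$- \frac{180944}{t} + \frac{1177246}{d} = - \frac{180944}{3598955} + \frac{1177246}{432964} = \left(-180944\right) \frac{1}{3598955} + 1177246 \cdot \frac{1}{432964} = - \frac{180944}{3598955} + \frac{84089}{30926} = \frac{297036652851}{111301282330}$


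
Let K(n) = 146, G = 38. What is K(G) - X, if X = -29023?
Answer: 29169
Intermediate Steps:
K(G) - X = 146 - 1*(-29023) = 146 + 29023 = 29169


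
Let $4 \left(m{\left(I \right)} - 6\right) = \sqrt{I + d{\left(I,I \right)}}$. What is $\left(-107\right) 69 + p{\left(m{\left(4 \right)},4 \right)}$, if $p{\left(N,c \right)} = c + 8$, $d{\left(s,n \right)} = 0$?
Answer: $-7371$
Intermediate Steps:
$m{\left(I \right)} = 6 + \frac{\sqrt{I}}{4}$ ($m{\left(I \right)} = 6 + \frac{\sqrt{I + 0}}{4} = 6 + \frac{\sqrt{I}}{4}$)
$p{\left(N,c \right)} = 8 + c$
$\left(-107\right) 69 + p{\left(m{\left(4 \right)},4 \right)} = \left(-107\right) 69 + \left(8 + 4\right) = -7383 + 12 = -7371$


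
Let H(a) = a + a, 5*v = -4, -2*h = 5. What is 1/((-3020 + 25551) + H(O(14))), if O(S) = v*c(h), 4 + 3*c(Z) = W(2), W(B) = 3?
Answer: 15/337973 ≈ 4.4382e-5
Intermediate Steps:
h = -5/2 (h = -½*5 = -5/2 ≈ -2.5000)
c(Z) = -⅓ (c(Z) = -4/3 + (⅓)*3 = -4/3 + 1 = -⅓)
v = -⅘ (v = (⅕)*(-4) = -⅘ ≈ -0.80000)
O(S) = 4/15 (O(S) = -⅘*(-⅓) = 4/15)
H(a) = 2*a
1/((-3020 + 25551) + H(O(14))) = 1/((-3020 + 25551) + 2*(4/15)) = 1/(22531 + 8/15) = 1/(337973/15) = 15/337973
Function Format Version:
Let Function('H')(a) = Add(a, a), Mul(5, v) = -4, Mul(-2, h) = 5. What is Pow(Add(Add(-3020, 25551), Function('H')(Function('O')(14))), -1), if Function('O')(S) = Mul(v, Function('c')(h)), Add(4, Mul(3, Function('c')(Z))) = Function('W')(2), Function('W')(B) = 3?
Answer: Rational(15, 337973) ≈ 4.4382e-5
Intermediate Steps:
h = Rational(-5, 2) (h = Mul(Rational(-1, 2), 5) = Rational(-5, 2) ≈ -2.5000)
Function('c')(Z) = Rational(-1, 3) (Function('c')(Z) = Add(Rational(-4, 3), Mul(Rational(1, 3), 3)) = Add(Rational(-4, 3), 1) = Rational(-1, 3))
v = Rational(-4, 5) (v = Mul(Rational(1, 5), -4) = Rational(-4, 5) ≈ -0.80000)
Function('O')(S) = Rational(4, 15) (Function('O')(S) = Mul(Rational(-4, 5), Rational(-1, 3)) = Rational(4, 15))
Function('H')(a) = Mul(2, a)
Pow(Add(Add(-3020, 25551), Function('H')(Function('O')(14))), -1) = Pow(Add(Add(-3020, 25551), Mul(2, Rational(4, 15))), -1) = Pow(Add(22531, Rational(8, 15)), -1) = Pow(Rational(337973, 15), -1) = Rational(15, 337973)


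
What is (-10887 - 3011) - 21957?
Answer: -35855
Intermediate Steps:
(-10887 - 3011) - 21957 = -13898 - 21957 = -35855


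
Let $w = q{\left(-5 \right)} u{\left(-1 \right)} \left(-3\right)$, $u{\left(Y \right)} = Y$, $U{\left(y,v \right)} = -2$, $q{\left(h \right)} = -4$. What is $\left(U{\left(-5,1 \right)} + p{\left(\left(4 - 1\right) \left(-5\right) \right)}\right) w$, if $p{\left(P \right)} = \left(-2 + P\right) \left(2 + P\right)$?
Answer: $-2628$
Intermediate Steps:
$w = -12$ ($w = \left(-4\right) \left(-1\right) \left(-3\right) = 4 \left(-3\right) = -12$)
$\left(U{\left(-5,1 \right)} + p{\left(\left(4 - 1\right) \left(-5\right) \right)}\right) w = \left(-2 - \left(4 - \left(\left(4 - 1\right) \left(-5\right)\right)^{2}\right)\right) \left(-12\right) = \left(-2 - \left(4 - \left(3 \left(-5\right)\right)^{2}\right)\right) \left(-12\right) = \left(-2 - \left(4 - \left(-15\right)^{2}\right)\right) \left(-12\right) = \left(-2 + \left(-4 + 225\right)\right) \left(-12\right) = \left(-2 + 221\right) \left(-12\right) = 219 \left(-12\right) = -2628$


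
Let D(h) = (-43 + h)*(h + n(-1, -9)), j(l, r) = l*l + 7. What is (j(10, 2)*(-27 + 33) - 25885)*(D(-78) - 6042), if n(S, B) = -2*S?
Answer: -79616422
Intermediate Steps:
j(l, r) = 7 + l² (j(l, r) = l² + 7 = 7 + l²)
D(h) = (-43 + h)*(2 + h) (D(h) = (-43 + h)*(h - 2*(-1)) = (-43 + h)*(h + 2) = (-43 + h)*(2 + h))
(j(10, 2)*(-27 + 33) - 25885)*(D(-78) - 6042) = ((7 + 10²)*(-27 + 33) - 25885)*((-86 + (-78)² - 41*(-78)) - 6042) = ((7 + 100)*6 - 25885)*((-86 + 6084 + 3198) - 6042) = (107*6 - 25885)*(9196 - 6042) = (642 - 25885)*3154 = -25243*3154 = -79616422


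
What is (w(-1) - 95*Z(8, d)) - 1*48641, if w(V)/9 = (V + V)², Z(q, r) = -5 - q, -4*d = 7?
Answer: -47370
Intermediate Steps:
d = -7/4 (d = -¼*7 = -7/4 ≈ -1.7500)
w(V) = 36*V² (w(V) = 9*(V + V)² = 9*(2*V)² = 9*(4*V²) = 36*V²)
(w(-1) - 95*Z(8, d)) - 1*48641 = (36*(-1)² - 95*(-5 - 1*8)) - 1*48641 = (36*1 - 95*(-5 - 8)) - 48641 = (36 - 95*(-13)) - 48641 = (36 + 1235) - 48641 = 1271 - 48641 = -47370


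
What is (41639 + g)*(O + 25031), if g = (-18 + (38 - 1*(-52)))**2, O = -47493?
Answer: -1051738226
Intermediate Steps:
g = 5184 (g = (-18 + (38 + 52))**2 = (-18 + 90)**2 = 72**2 = 5184)
(41639 + g)*(O + 25031) = (41639 + 5184)*(-47493 + 25031) = 46823*(-22462) = -1051738226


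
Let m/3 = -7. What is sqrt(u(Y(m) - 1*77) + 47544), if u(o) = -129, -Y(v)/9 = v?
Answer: sqrt(47415) ≈ 217.75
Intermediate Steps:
m = -21 (m = 3*(-7) = -21)
Y(v) = -9*v
sqrt(u(Y(m) - 1*77) + 47544) = sqrt(-129 + 47544) = sqrt(47415)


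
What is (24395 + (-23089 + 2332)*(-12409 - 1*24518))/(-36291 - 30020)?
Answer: -766518134/66311 ≈ -11559.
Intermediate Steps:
(24395 + (-23089 + 2332)*(-12409 - 1*24518))/(-36291 - 30020) = (24395 - 20757*(-12409 - 24518))/(-66311) = (24395 - 20757*(-36927))*(-1/66311) = (24395 + 766493739)*(-1/66311) = 766518134*(-1/66311) = -766518134/66311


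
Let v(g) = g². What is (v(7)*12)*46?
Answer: 27048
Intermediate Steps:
(v(7)*12)*46 = (7²*12)*46 = (49*12)*46 = 588*46 = 27048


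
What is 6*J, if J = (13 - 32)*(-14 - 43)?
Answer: 6498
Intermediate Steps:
J = 1083 (J = -19*(-57) = 1083)
6*J = 6*1083 = 6498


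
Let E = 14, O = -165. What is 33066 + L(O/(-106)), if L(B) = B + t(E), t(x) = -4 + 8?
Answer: 3505585/106 ≈ 33072.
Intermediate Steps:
t(x) = 4
L(B) = 4 + B (L(B) = B + 4 = 4 + B)
33066 + L(O/(-106)) = 33066 + (4 - 165/(-106)) = 33066 + (4 - 165*(-1/106)) = 33066 + (4 + 165/106) = 33066 + 589/106 = 3505585/106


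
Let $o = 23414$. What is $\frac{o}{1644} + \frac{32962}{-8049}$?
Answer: $\frac{7459431}{735142} \approx 10.147$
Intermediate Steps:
$\frac{o}{1644} + \frac{32962}{-8049} = \frac{23414}{1644} + \frac{32962}{-8049} = 23414 \cdot \frac{1}{1644} + 32962 \left(- \frac{1}{8049}\right) = \frac{11707}{822} - \frac{32962}{8049} = \frac{7459431}{735142}$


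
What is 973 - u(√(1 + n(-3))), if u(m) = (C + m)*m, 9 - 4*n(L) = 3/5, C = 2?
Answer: 9699/10 - √310/5 ≈ 966.38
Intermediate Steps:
n(L) = 21/10 (n(L) = 9/4 - 3/(4*5) = 9/4 - ¼*⅗ = 9/4 - 3/20 = 21/10)
u(m) = m*(2 + m) (u(m) = (2 + m)*m = m*(2 + m))
973 - u(√(1 + n(-3))) = 973 - √(1 + 21/10)*(2 + √(1 + 21/10)) = 973 - √(31/10)*(2 + √(31/10)) = 973 - √310/10*(2 + √310/10) = 973 - √310*(2 + √310/10)/10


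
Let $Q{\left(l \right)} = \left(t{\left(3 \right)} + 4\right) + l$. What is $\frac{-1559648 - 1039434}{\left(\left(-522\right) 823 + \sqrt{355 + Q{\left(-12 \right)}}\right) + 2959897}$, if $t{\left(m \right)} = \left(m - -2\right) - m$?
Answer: $- \frac{3288216896431}{3201186272166} + \frac{1299541 \sqrt{349}}{3201186272166} \approx -1.0272$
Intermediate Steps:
$t{\left(m \right)} = 2$ ($t{\left(m \right)} = \left(m + 2\right) - m = \left(2 + m\right) - m = 2$)
$Q{\left(l \right)} = 6 + l$ ($Q{\left(l \right)} = \left(2 + 4\right) + l = 6 + l$)
$\frac{-1559648 - 1039434}{\left(\left(-522\right) 823 + \sqrt{355 + Q{\left(-12 \right)}}\right) + 2959897} = \frac{-1559648 - 1039434}{\left(\left(-522\right) 823 + \sqrt{355 + \left(6 - 12\right)}\right) + 2959897} = - \frac{2599082}{\left(-429606 + \sqrt{355 - 6}\right) + 2959897} = - \frac{2599082}{\left(-429606 + \sqrt{349}\right) + 2959897} = - \frac{2599082}{2530291 + \sqrt{349}}$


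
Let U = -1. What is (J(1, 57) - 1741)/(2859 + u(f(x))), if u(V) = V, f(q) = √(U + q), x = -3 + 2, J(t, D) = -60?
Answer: -5149059/8173883 + 1801*I*√2/8173883 ≈ -0.62994 + 0.0003116*I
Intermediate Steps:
x = -1
f(q) = √(-1 + q)
(J(1, 57) - 1741)/(2859 + u(f(x))) = (-60 - 1741)/(2859 + √(-1 - 1)) = -1801/(2859 + √(-2)) = -1801/(2859 + I*√2)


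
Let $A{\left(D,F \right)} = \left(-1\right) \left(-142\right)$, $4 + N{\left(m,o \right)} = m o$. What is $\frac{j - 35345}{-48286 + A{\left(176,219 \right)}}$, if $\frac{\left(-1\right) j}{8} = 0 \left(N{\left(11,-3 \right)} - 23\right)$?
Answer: $\frac{35345}{48144} \approx 0.73415$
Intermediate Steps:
$N{\left(m,o \right)} = -4 + m o$
$A{\left(D,F \right)} = 142$
$j = 0$ ($j = - 8 \cdot 0 \left(\left(-4 + 11 \left(-3\right)\right) - 23\right) = - 8 \cdot 0 \left(\left(-4 - 33\right) - 23\right) = - 8 \cdot 0 \left(-37 - 23\right) = - 8 \cdot 0 \left(-60\right) = \left(-8\right) 0 = 0$)
$\frac{j - 35345}{-48286 + A{\left(176,219 \right)}} = \frac{0 - 35345}{-48286 + 142} = - \frac{35345}{-48144} = \left(-35345\right) \left(- \frac{1}{48144}\right) = \frac{35345}{48144}$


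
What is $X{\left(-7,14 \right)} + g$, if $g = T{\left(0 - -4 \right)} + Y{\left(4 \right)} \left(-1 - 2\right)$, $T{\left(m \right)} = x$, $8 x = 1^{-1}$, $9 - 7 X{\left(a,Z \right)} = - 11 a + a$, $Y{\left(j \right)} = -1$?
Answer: $- \frac{313}{56} \approx -5.5893$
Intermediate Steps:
$X{\left(a,Z \right)} = \frac{9}{7} + \frac{10 a}{7}$ ($X{\left(a,Z \right)} = \frac{9}{7} - \frac{- 11 a + a}{7} = \frac{9}{7} - \frac{\left(-10\right) a}{7} = \frac{9}{7} + \frac{10 a}{7}$)
$x = \frac{1}{8}$ ($x = \frac{1}{8 \cdot 1} = \frac{1}{8} \cdot 1 = \frac{1}{8} \approx 0.125$)
$T{\left(m \right)} = \frac{1}{8}$
$g = \frac{25}{8}$ ($g = \frac{1}{8} - \left(-1 - 2\right) = \frac{1}{8} - -3 = \frac{1}{8} + 3 = \frac{25}{8} \approx 3.125$)
$X{\left(-7,14 \right)} + g = \left(\frac{9}{7} + \frac{10}{7} \left(-7\right)\right) + \frac{25}{8} = \left(\frac{9}{7} - 10\right) + \frac{25}{8} = - \frac{61}{7} + \frac{25}{8} = - \frac{313}{56}$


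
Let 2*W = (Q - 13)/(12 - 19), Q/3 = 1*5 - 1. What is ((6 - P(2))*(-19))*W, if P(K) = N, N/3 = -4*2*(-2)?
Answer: 57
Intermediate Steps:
Q = 12 (Q = 3*(1*5 - 1) = 3*(5 - 1) = 3*4 = 12)
N = 48 (N = 3*(-4*2*(-2)) = 3*(-8*(-2)) = 3*16 = 48)
P(K) = 48
W = 1/14 (W = ((12 - 13)/(12 - 19))/2 = (-1/(-7))/2 = (-1*(-1/7))/2 = (1/2)*(1/7) = 1/14 ≈ 0.071429)
((6 - P(2))*(-19))*W = ((6 - 1*48)*(-19))*(1/14) = ((6 - 48)*(-19))*(1/14) = -42*(-19)*(1/14) = 798*(1/14) = 57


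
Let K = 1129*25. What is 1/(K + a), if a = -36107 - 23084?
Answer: -1/30966 ≈ -3.2293e-5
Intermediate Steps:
K = 28225
a = -59191
1/(K + a) = 1/(28225 - 59191) = 1/(-30966) = -1/30966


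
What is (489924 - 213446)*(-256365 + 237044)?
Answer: -5341831438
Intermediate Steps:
(489924 - 213446)*(-256365 + 237044) = 276478*(-19321) = -5341831438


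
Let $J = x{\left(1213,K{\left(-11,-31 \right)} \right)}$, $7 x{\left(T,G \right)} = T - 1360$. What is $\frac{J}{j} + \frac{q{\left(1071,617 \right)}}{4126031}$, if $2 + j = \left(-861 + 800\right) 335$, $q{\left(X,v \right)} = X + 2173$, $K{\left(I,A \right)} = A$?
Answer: $\frac{152944279}{84323695547} \approx 0.0018138$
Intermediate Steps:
$x{\left(T,G \right)} = - \frac{1360}{7} + \frac{T}{7}$ ($x{\left(T,G \right)} = \frac{T - 1360}{7} = \frac{-1360 + T}{7} = - \frac{1360}{7} + \frac{T}{7}$)
$q{\left(X,v \right)} = 2173 + X$
$J = -21$ ($J = - \frac{1360}{7} + \frac{1}{7} \cdot 1213 = - \frac{1360}{7} + \frac{1213}{7} = -21$)
$j = -20437$ ($j = -2 + \left(-861 + 800\right) 335 = -2 - 20435 = -20437$)
$\frac{J}{j} + \frac{q{\left(1071,617 \right)}}{4126031} = - \frac{21}{-20437} + \frac{2173 + 1071}{4126031} = \left(-21\right) \left(- \frac{1}{20437}\right) + 3244 \cdot \frac{1}{4126031} = \frac{21}{20437} + \frac{3244}{4126031} = \frac{152944279}{84323695547}$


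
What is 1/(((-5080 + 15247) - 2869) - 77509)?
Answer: -1/70211 ≈ -1.4243e-5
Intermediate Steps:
1/(((-5080 + 15247) - 2869) - 77509) = 1/((10167 - 2869) - 77509) = 1/(7298 - 77509) = 1/(-70211) = -1/70211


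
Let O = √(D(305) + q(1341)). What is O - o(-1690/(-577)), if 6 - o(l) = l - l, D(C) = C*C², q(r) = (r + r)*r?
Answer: -6 + √31969187 ≈ 5648.1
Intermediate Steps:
q(r) = 2*r² (q(r) = (2*r)*r = 2*r²)
D(C) = C³
O = √31969187 (O = √(305³ + 2*1341²) = √(28372625 + 2*1798281) = √(28372625 + 3596562) = √31969187 ≈ 5654.1)
o(l) = 6 (o(l) = 6 - (l - l) = 6 - 1*0 = 6 + 0 = 6)
O - o(-1690/(-577)) = √31969187 - 1*6 = √31969187 - 6 = -6 + √31969187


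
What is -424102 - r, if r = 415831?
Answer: -839933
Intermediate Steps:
-424102 - r = -424102 - 1*415831 = -424102 - 415831 = -839933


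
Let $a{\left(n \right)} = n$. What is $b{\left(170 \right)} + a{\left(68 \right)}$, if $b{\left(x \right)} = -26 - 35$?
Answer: $7$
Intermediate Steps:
$b{\left(x \right)} = -61$ ($b{\left(x \right)} = -26 - 35 = -61$)
$b{\left(170 \right)} + a{\left(68 \right)} = -61 + 68 = 7$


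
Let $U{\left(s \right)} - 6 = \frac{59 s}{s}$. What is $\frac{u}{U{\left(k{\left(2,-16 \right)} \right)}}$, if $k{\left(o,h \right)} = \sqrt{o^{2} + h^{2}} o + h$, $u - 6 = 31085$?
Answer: $\frac{31091}{65} \approx 478.32$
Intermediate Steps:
$u = 31091$ ($u = 6 + 31085 = 31091$)
$k{\left(o,h \right)} = h + o \sqrt{h^{2} + o^{2}}$ ($k{\left(o,h \right)} = \sqrt{h^{2} + o^{2}} o + h = o \sqrt{h^{2} + o^{2}} + h = h + o \sqrt{h^{2} + o^{2}}$)
$U{\left(s \right)} = 65$ ($U{\left(s \right)} = 6 + \frac{59 s}{s} = 6 + 59 = 65$)
$\frac{u}{U{\left(k{\left(2,-16 \right)} \right)}} = \frac{31091}{65}$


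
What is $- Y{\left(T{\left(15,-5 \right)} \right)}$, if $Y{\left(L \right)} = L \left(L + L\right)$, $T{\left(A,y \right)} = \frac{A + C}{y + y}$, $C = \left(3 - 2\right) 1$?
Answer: $- \frac{128}{25} \approx -5.12$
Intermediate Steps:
$C = 1$ ($C = 1 \cdot 1 = 1$)
$T{\left(A,y \right)} = \frac{1 + A}{2 y}$ ($T{\left(A,y \right)} = \frac{A + 1}{y + y} = \frac{1 + A}{2 y}$)
$Y{\left(L \right)} = 2 L^{2}$ ($Y{\left(L \right)} = L 2 L = 2 L^{2}$)
$- Y{\left(T{\left(15,-5 \right)} \right)} = - 2 \left(\frac{1 + 15}{2 \left(-5\right)}\right)^{2} = - 2 \left(\frac{1}{2} \left(- \frac{1}{5}\right) 16\right)^{2} = - 2 \left(- \frac{8}{5}\right)^{2} = - \frac{2 \cdot 64}{25} = \left(-1\right) \frac{128}{25} = - \frac{128}{25}$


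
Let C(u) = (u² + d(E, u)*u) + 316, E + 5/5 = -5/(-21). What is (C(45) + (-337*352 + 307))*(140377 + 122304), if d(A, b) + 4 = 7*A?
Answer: -30575017676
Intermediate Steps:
E = -16/21 (E = -1 - 5/(-21) = -1 - 5*(-1/21) = -1 + 5/21 = -16/21 ≈ -0.76190)
d(A, b) = -4 + 7*A
C(u) = 316 + u² - 28*u/3 (C(u) = (u² + (-4 + 7*(-16/21))*u) + 316 = (u² + (-4 - 16/3)*u) + 316 = (u² - 28*u/3) + 316 = 316 + u² - 28*u/3)
(C(45) + (-337*352 + 307))*(140377 + 122304) = ((316 + 45² - 28/3*45) + (-337*352 + 307))*(140377 + 122304) = ((316 + 2025 - 420) + (-118624 + 307))*262681 = (1921 - 118317)*262681 = -116396*262681 = -30575017676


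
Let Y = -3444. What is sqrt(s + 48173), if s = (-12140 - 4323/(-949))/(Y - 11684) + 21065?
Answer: sqrt(3567672750310332014)/7178236 ≈ 263.13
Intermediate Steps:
s = 302430599217/14356472 (s = (-12140 - 4323/(-949))/(-3444 - 11684) + 21065 = (-12140 - 4323*(-1/949))/(-15128) + 21065 = (-12140 + 4323/949)*(-1/15128) + 21065 = -11516537/949*(-1/15128) + 21065 = 11516537/14356472 + 21065 = 302430599217/14356472 ≈ 21066.)
sqrt(s + 48173) = sqrt(302430599217/14356472 + 48173) = sqrt(994024924873/14356472) = sqrt(3567672750310332014)/7178236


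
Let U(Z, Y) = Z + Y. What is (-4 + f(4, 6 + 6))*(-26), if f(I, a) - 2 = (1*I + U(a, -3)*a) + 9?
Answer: -3094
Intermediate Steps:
U(Z, Y) = Y + Z
f(I, a) = 11 + I + a*(-3 + a) (f(I, a) = 2 + ((1*I + (-3 + a)*a) + 9) = 2 + ((I + a*(-3 + a)) + 9) = 2 + (9 + I + a*(-3 + a)) = 11 + I + a*(-3 + a))
(-4 + f(4, 6 + 6))*(-26) = (-4 + (11 + 4 + (6 + 6)*(-3 + (6 + 6))))*(-26) = (-4 + (11 + 4 + 12*(-3 + 12)))*(-26) = (-4 + (11 + 4 + 12*9))*(-26) = (-4 + (11 + 4 + 108))*(-26) = (-4 + 123)*(-26) = 119*(-26) = -3094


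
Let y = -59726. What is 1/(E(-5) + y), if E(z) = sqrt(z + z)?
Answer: -29863/1783597543 - I*sqrt(10)/3567195086 ≈ -1.6743e-5 - 8.8649e-10*I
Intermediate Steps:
E(z) = sqrt(2)*sqrt(z) (E(z) = sqrt(2*z) = sqrt(2)*sqrt(z))
1/(E(-5) + y) = 1/(sqrt(2)*sqrt(-5) - 59726) = 1/(sqrt(2)*(I*sqrt(5)) - 59726) = 1/(I*sqrt(10) - 59726) = 1/(-59726 + I*sqrt(10))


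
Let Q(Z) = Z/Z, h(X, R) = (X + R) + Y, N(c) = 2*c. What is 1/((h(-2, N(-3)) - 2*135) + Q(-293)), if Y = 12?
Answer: -1/265 ≈ -0.0037736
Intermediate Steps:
h(X, R) = 12 + R + X (h(X, R) = (X + R) + 12 = (R + X) + 12 = 12 + R + X)
Q(Z) = 1
1/((h(-2, N(-3)) - 2*135) + Q(-293)) = 1/(((12 + 2*(-3) - 2) - 2*135) + 1) = 1/(((12 - 6 - 2) - 270) + 1) = 1/((4 - 270) + 1) = 1/(-266 + 1) = 1/(-265) = -1/265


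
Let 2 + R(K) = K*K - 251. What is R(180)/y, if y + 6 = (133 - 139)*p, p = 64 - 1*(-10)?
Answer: -32147/450 ≈ -71.438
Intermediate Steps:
p = 74 (p = 64 + 10 = 74)
R(K) = -253 + K**2 (R(K) = -2 + (K*K - 251) = -2 + (K**2 - 251) = -2 + (-251 + K**2) = -253 + K**2)
y = -450 (y = -6 + (133 - 139)*74 = -6 - 6*74 = -6 - 444 = -450)
R(180)/y = (-253 + 180**2)/(-450) = (-253 + 32400)*(-1/450) = 32147*(-1/450) = -32147/450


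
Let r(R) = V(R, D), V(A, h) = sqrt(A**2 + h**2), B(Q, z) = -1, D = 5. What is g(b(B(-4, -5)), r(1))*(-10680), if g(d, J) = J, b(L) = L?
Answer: -10680*sqrt(26) ≈ -54458.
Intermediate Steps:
r(R) = sqrt(25 + R**2) (r(R) = sqrt(R**2 + 5**2) = sqrt(R**2 + 25) = sqrt(25 + R**2))
g(b(B(-4, -5)), r(1))*(-10680) = sqrt(25 + 1**2)*(-10680) = sqrt(25 + 1)*(-10680) = sqrt(26)*(-10680) = -10680*sqrt(26)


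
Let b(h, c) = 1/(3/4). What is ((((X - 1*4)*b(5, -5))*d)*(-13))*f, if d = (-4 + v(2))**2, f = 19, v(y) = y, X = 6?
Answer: -7904/3 ≈ -2634.7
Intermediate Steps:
b(h, c) = 4/3 (b(h, c) = 1/(3*(1/4)) = 1/(3/4) = 4/3)
d = 4 (d = (-4 + 2)**2 = (-2)**2 = 4)
((((X - 1*4)*b(5, -5))*d)*(-13))*f = ((((6 - 1*4)*(4/3))*4)*(-13))*19 = ((((6 - 4)*(4/3))*4)*(-13))*19 = (((2*(4/3))*4)*(-13))*19 = (((8/3)*4)*(-13))*19 = ((32/3)*(-13))*19 = -416/3*19 = -7904/3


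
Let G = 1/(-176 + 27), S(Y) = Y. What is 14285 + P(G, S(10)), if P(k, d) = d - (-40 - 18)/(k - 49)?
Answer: 52186724/3651 ≈ 14294.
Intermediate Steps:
G = -1/149 (G = 1/(-149) = -1/149 ≈ -0.0067114)
P(k, d) = d + 58/(-49 + k) (P(k, d) = d - (-58)/(-49 + k) = d + 58/(-49 + k))
14285 + P(G, S(10)) = 14285 + (58 - 49*10 + 10*(-1/149))/(-49 - 1/149) = 14285 + (58 - 490 - 10/149)/(-7302/149) = 14285 - 149/7302*(-64378/149) = 14285 + 32189/3651 = 52186724/3651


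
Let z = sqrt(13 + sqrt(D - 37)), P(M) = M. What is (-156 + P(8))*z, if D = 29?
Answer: -148*sqrt(13 + 2*I*sqrt(2)) ≈ -536.73 - 57.714*I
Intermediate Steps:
z = sqrt(13 + 2*I*sqrt(2)) (z = sqrt(13 + sqrt(29 - 37)) = sqrt(13 + sqrt(-8)) = sqrt(13 + 2*I*sqrt(2)) ≈ 3.6266 + 0.38996*I)
(-156 + P(8))*z = (-156 + 8)*sqrt(13 + 2*I*sqrt(2)) = -148*sqrt(13 + 2*I*sqrt(2))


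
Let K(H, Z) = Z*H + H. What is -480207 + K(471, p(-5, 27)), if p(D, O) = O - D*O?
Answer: -403434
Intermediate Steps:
p(D, O) = O - D*O
K(H, Z) = H + H*Z (K(H, Z) = H*Z + H = H + H*Z)
-480207 + K(471, p(-5, 27)) = -480207 + 471*(1 + 27*(1 - 1*(-5))) = -480207 + 471*(1 + 27*(1 + 5)) = -480207 + 471*(1 + 27*6) = -480207 + 471*(1 + 162) = -480207 + 471*163 = -480207 + 76773 = -403434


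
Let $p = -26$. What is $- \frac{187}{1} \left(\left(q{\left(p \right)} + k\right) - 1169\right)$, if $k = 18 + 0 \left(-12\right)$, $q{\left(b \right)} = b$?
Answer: $220099$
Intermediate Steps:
$k = 18$ ($k = 18 + 0 = 18$)
$- \frac{187}{1} \left(\left(q{\left(p \right)} + k\right) - 1169\right) = - \frac{187}{1} \left(\left(-26 + 18\right) - 1169\right) = \left(-187\right) 1 \left(-8 - 1169\right) = \left(-187\right) \left(-1177\right) = 220099$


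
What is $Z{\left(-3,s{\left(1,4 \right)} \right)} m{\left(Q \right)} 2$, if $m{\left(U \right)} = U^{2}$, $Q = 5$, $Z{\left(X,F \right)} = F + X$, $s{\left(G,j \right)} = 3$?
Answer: $0$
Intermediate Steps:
$Z{\left(-3,s{\left(1,4 \right)} \right)} m{\left(Q \right)} 2 = \left(3 - 3\right) 5^{2} \cdot 2 = 0 \cdot 25 \cdot 2 = 0 \cdot 2 = 0$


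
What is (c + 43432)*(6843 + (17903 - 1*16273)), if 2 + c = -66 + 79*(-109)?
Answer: 294462169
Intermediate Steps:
c = -8679 (c = -2 + (-66 + 79*(-109)) = -2 + (-66 - 8611) = -2 - 8677 = -8679)
(c + 43432)*(6843 + (17903 - 1*16273)) = (-8679 + 43432)*(6843 + (17903 - 1*16273)) = 34753*(6843 + (17903 - 16273)) = 34753*(6843 + 1630) = 34753*8473 = 294462169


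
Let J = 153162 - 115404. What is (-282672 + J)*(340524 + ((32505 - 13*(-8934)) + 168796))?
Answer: -161145329838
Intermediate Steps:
J = 37758
(-282672 + J)*(340524 + ((32505 - 13*(-8934)) + 168796)) = (-282672 + 37758)*(340524 + ((32505 - 13*(-8934)) + 168796)) = -244914*(340524 + ((32505 + 116142) + 168796)) = -244914*(340524 + (148647 + 168796)) = -244914*(340524 + 317443) = -244914*657967 = -161145329838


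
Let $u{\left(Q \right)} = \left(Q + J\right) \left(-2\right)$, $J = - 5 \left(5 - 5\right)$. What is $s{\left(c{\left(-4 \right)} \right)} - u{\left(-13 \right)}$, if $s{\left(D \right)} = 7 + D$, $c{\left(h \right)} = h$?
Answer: $-23$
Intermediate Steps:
$J = 0$ ($J = \left(-5\right) 0 = 0$)
$u{\left(Q \right)} = - 2 Q$ ($u{\left(Q \right)} = \left(Q + 0\right) \left(-2\right) = Q \left(-2\right) = - 2 Q$)
$s{\left(c{\left(-4 \right)} \right)} - u{\left(-13 \right)} = \left(7 - 4\right) - \left(-2\right) \left(-13\right) = 3 - 26 = -23$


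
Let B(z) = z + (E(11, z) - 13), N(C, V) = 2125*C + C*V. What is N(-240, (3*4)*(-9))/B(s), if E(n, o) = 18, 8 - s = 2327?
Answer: 242040/1157 ≈ 209.20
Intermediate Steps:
s = -2319 (s = 8 - 1*2327 = 8 - 2327 = -2319)
B(z) = 5 + z (B(z) = z + (18 - 13) = z + 5 = 5 + z)
N(-240, (3*4)*(-9))/B(s) = (-240*(2125 + (3*4)*(-9)))/(5 - 2319) = -240*(2125 + 12*(-9))/(-2314) = -240*(2125 - 108)*(-1/2314) = -240*2017*(-1/2314) = -484080*(-1/2314) = 242040/1157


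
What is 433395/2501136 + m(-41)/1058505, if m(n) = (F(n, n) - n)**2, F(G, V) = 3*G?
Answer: 52840934771/294162773520 ≈ 0.17963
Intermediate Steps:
m(n) = 4*n**2 (m(n) = (3*n - n)**2 = (2*n)**2 = 4*n**2)
433395/2501136 + m(-41)/1058505 = 433395/2501136 + (4*(-41)**2)/1058505 = 433395*(1/2501136) + (4*1681)*(1/1058505) = 48155/277904 + 6724*(1/1058505) = 48155/277904 + 6724/1058505 = 52840934771/294162773520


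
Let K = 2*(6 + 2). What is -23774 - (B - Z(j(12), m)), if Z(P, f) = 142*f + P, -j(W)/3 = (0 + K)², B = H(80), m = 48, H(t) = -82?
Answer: -17644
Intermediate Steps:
B = -82
K = 16 (K = 2*8 = 16)
j(W) = -768 (j(W) = -3*(0 + 16)² = -3*16² = -3*256 = -768)
Z(P, f) = P + 142*f
-23774 - (B - Z(j(12), m)) = -23774 - (-82 - (-768 + 142*48)) = -23774 - (-82 - (-768 + 6816)) = -23774 - (-82 - 1*6048) = -23774 - (-82 - 6048) = -23774 - 1*(-6130) = -23774 + 6130 = -17644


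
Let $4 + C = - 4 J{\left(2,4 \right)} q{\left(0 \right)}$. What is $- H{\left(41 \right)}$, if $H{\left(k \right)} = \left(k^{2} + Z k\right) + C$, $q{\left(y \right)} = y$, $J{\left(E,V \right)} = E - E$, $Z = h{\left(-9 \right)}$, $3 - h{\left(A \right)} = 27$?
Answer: $-693$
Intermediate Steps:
$h{\left(A \right)} = -24$ ($h{\left(A \right)} = 3 - 27 = -24$)
$Z = -24$
$J{\left(E,V \right)} = 0$
$C = -4$ ($C = -4 + \left(-4\right) 0 \cdot 0 = -4 + 0 \cdot 0 = -4 + 0 = -4$)
$H{\left(k \right)} = -4 + k^{2} - 24 k$ ($H{\left(k \right)} = \left(k^{2} - 24 k\right) - 4 = -4 + k^{2} - 24 k$)
$- H{\left(41 \right)} = - (-4 + 41^{2} - 984) = - (-4 + 1681 - 984) = \left(-1\right) 693 = -693$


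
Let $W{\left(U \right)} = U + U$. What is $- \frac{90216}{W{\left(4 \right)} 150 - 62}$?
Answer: $- \frac{45108}{569} \approx -79.276$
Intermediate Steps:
$W{\left(U \right)} = 2 U$
$- \frac{90216}{W{\left(4 \right)} 150 - 62} = - \frac{90216}{2 \cdot 4 \cdot 150 - 62} = - \frac{90216}{8 \cdot 150 - 62} = - \frac{90216}{1200 - 62} = - \frac{90216}{1138} = \left(-90216\right) \frac{1}{1138} = - \frac{45108}{569}$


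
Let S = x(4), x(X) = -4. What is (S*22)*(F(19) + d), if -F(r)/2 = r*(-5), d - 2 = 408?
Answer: -52800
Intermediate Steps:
d = 410 (d = 2 + 408 = 410)
S = -4
F(r) = 10*r (F(r) = -2*r*(-5) = -(-10)*r = 10*r)
(S*22)*(F(19) + d) = (-4*22)*(10*19 + 410) = -88*(190 + 410) = -88*600 = -52800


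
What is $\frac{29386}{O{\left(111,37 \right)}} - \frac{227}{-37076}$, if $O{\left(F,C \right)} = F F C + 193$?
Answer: $\frac{596521613}{8454625660} \approx 0.070556$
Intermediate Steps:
$O{\left(F,C \right)} = 193 + C F^{2}$ ($O{\left(F,C \right)} = F^{2} C + 193 = C F^{2} + 193 = 193 + C F^{2}$)
$\frac{29386}{O{\left(111,37 \right)}} - \frac{227}{-37076} = \frac{29386}{193 + 37 \cdot 111^{2}} - \frac{227}{-37076} = \frac{29386}{193 + 37 \cdot 12321} - - \frac{227}{37076} = \frac{29386}{193 + 455877} + \frac{227}{37076} = \frac{29386}{456070} + \frac{227}{37076} = 29386 \cdot \frac{1}{456070} + \frac{227}{37076} = \frac{14693}{228035} + \frac{227}{37076} = \frac{596521613}{8454625660}$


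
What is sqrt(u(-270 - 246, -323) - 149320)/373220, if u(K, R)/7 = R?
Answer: I*sqrt(151581)/373220 ≈ 0.0010432*I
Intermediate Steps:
u(K, R) = 7*R
sqrt(u(-270 - 246, -323) - 149320)/373220 = sqrt(7*(-323) - 149320)/373220 = sqrt(-2261 - 149320)*(1/373220) = sqrt(-151581)*(1/373220) = (I*sqrt(151581))*(1/373220) = I*sqrt(151581)/373220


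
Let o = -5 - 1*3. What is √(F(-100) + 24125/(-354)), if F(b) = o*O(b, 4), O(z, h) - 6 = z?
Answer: √85697382/354 ≈ 26.151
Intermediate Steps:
O(z, h) = 6 + z
o = -8 (o = -5 - 3 = -8)
F(b) = -48 - 8*b (F(b) = -8*(6 + b) = -48 - 8*b)
√(F(-100) + 24125/(-354)) = √((-48 - 8*(-100)) + 24125/(-354)) = √((-48 + 800) + 24125*(-1/354)) = √(752 - 24125/354) = √(242083/354) = √85697382/354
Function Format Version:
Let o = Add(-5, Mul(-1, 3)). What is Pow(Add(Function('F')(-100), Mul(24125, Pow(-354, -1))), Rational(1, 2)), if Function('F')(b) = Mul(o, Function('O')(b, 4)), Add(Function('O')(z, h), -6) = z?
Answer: Mul(Rational(1, 354), Pow(85697382, Rational(1, 2))) ≈ 26.151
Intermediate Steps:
Function('O')(z, h) = Add(6, z)
o = -8 (o = Add(-5, -3) = -8)
Function('F')(b) = Add(-48, Mul(-8, b)) (Function('F')(b) = Mul(-8, Add(6, b)) = Add(-48, Mul(-8, b)))
Pow(Add(Function('F')(-100), Mul(24125, Pow(-354, -1))), Rational(1, 2)) = Pow(Add(Add(-48, Mul(-8, -100)), Mul(24125, Pow(-354, -1))), Rational(1, 2)) = Pow(Add(Add(-48, 800), Mul(24125, Rational(-1, 354))), Rational(1, 2)) = Pow(Add(752, Rational(-24125, 354)), Rational(1, 2)) = Pow(Rational(242083, 354), Rational(1, 2)) = Mul(Rational(1, 354), Pow(85697382, Rational(1, 2)))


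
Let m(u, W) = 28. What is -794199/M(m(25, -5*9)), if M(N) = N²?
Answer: -113457/112 ≈ -1013.0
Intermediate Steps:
-794199/M(m(25, -5*9)) = -794199/(28²) = -794199/784 = -794199*1/784 = -113457/112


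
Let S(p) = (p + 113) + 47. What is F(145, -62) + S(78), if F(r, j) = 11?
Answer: 249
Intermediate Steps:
S(p) = 160 + p (S(p) = (113 + p) + 47 = 160 + p)
F(145, -62) + S(78) = 11 + (160 + 78) = 11 + 238 = 249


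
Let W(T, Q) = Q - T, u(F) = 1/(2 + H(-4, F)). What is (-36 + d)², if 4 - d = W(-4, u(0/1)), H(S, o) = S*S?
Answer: 421201/324 ≈ 1300.0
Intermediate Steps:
H(S, o) = S²
u(F) = 1/18 (u(F) = 1/(2 + (-4)²) = 1/(2 + 16) = 1/18)
d = -1/18 (d = 4 - (1/18 - 1*(-4)) = 4 - (1/18 + 4) = 4 - 1*73/18 = 4 - 73/18 = -1/18 ≈ -0.055556)
(-36 + d)² = (-36 - 1/18)² = (-649/18)² = 421201/324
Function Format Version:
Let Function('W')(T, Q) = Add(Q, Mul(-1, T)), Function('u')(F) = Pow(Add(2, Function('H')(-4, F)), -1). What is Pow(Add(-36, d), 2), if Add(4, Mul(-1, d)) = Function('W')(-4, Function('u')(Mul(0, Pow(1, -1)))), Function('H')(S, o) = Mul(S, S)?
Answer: Rational(421201, 324) ≈ 1300.0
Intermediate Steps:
Function('H')(S, o) = Pow(S, 2)
Function('u')(F) = Rational(1, 18) (Function('u')(F) = Pow(Add(2, Pow(-4, 2)), -1) = Pow(Add(2, 16), -1) = Pow(18, -1) = Rational(1, 18))
d = Rational(-1, 18) (d = Add(4, Mul(-1, Add(Rational(1, 18), Mul(-1, -4)))) = Add(4, Mul(-1, Add(Rational(1, 18), 4))) = Add(4, Mul(-1, Rational(73, 18))) = Add(4, Rational(-73, 18)) = Rational(-1, 18) ≈ -0.055556)
Pow(Add(-36, d), 2) = Pow(Add(-36, Rational(-1, 18)), 2) = Pow(Rational(-649, 18), 2) = Rational(421201, 324)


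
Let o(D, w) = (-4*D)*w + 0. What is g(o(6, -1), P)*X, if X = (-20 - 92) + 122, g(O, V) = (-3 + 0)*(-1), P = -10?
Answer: 30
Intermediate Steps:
o(D, w) = -4*D*w (o(D, w) = -4*D*w + 0 = -4*D*w)
g(O, V) = 3 (g(O, V) = -3*(-1) = 3)
X = 10 (X = -112 + 122 = 10)
g(o(6, -1), P)*X = 3*10 = 30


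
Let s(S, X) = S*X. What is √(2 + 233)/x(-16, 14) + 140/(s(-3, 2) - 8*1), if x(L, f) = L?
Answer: -10 - √235/16 ≈ -10.958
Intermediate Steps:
√(2 + 233)/x(-16, 14) + 140/(s(-3, 2) - 8*1) = √(2 + 233)/(-16) + 140/(-3*2 - 8*1) = √235*(-1/16) + 140/(-6 - 8) = -√235/16 + 140/(-14) = -√235/16 + 140*(-1/14) = -√235/16 - 10 = -10 - √235/16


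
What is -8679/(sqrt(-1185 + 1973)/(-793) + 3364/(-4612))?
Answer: 5292262362655983/443725375277 - 18299173967646*sqrt(197)/443725375277 ≈ 11348.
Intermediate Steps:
-8679/(sqrt(-1185 + 1973)/(-793) + 3364/(-4612)) = -8679/(sqrt(788)*(-1/793) + 3364*(-1/4612)) = -8679/((2*sqrt(197))*(-1/793) - 841/1153) = -8679/(-2*sqrt(197)/793 - 841/1153) = -8679/(-841/1153 - 2*sqrt(197)/793)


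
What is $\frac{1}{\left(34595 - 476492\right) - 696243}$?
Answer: $- \frac{1}{1138140} \approx -8.7863 \cdot 10^{-7}$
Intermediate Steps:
$\frac{1}{\left(34595 - 476492\right) - 696243} = \frac{1}{-441897 - 696243} = \frac{1}{-1138140} = - \frac{1}{1138140}$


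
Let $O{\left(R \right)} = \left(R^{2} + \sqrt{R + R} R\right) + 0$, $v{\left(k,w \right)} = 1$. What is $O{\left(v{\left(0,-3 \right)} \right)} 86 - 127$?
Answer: $-41 + 86 \sqrt{2} \approx 80.622$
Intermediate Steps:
$O{\left(R \right)} = R^{2} + \sqrt{2} R^{\frac{3}{2}}$ ($O{\left(R \right)} = \left(R^{2} + \sqrt{2 R} R\right) + 0 = \left(R^{2} + \sqrt{2} \sqrt{R} R\right) + 0 = \left(R^{2} + \sqrt{2} R^{\frac{3}{2}}\right) + 0 = R^{2} + \sqrt{2} R^{\frac{3}{2}}$)
$O{\left(v{\left(0,-3 \right)} \right)} 86 - 127 = \left(1^{2} + \sqrt{2} \cdot 1^{\frac{3}{2}}\right) 86 - 127 = \left(1 + \sqrt{2} \cdot 1\right) 86 - 127 = \left(1 + \sqrt{2}\right) 86 - 127 = \left(86 + 86 \sqrt{2}\right) - 127 = -41 + 86 \sqrt{2}$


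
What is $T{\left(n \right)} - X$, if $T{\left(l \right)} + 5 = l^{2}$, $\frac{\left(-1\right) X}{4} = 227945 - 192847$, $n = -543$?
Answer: $435236$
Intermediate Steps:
$X = -140392$ ($X = - 4 \left(227945 - 192847\right) = \left(-4\right) 35098 = -140392$)
$T{\left(l \right)} = -5 + l^{2}$
$T{\left(n \right)} - X = \left(-5 + \left(-543\right)^{2}\right) - -140392 = \left(-5 + 294849\right) + 140392 = 294844 + 140392 = 435236$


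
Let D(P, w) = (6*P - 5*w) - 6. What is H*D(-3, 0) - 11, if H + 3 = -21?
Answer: 565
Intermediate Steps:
H = -24 (H = -3 - 21 = -24)
D(P, w) = -6 - 5*w + 6*P (D(P, w) = (-5*w + 6*P) - 6 = -6 - 5*w + 6*P)
H*D(-3, 0) - 11 = -24*(-6 - 5*0 + 6*(-3)) - 11 = -24*(-6 + 0 - 18) - 11 = -24*(-24) - 11 = 576 - 11 = 565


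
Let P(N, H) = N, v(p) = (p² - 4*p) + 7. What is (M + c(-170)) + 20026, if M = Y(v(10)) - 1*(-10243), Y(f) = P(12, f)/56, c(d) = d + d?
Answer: 419009/14 ≈ 29929.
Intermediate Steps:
v(p) = 7 + p² - 4*p
c(d) = 2*d
Y(f) = 3/14 (Y(f) = 12/56 = 12*(1/56) = 3/14)
M = 143405/14 (M = 3/14 - 1*(-10243) = 3/14 + 10243 = 143405/14 ≈ 10243.)
(M + c(-170)) + 20026 = (143405/14 + 2*(-170)) + 20026 = (143405/14 - 340) + 20026 = 138645/14 + 20026 = 419009/14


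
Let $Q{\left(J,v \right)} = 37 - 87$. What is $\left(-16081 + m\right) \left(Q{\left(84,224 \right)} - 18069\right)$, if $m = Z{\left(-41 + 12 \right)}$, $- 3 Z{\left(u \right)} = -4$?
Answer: $\frac{874042441}{3} \approx 2.9135 \cdot 10^{8}$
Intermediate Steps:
$Q{\left(J,v \right)} = -50$ ($Q{\left(J,v \right)} = 37 - 87 = -50$)
$Z{\left(u \right)} = \frac{4}{3}$ ($Z{\left(u \right)} = \left(- \frac{1}{3}\right) \left(-4\right) = \frac{4}{3}$)
$m = \frac{4}{3} \approx 1.3333$
$\left(-16081 + m\right) \left(Q{\left(84,224 \right)} - 18069\right) = \left(-16081 + \frac{4}{3}\right) \left(-50 - 18069\right) = \left(- \frac{48239}{3}\right) \left(-18119\right) = \frac{874042441}{3}$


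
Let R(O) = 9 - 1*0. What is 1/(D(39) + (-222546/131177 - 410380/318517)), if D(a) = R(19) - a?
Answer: -41782104509/1378180236812 ≈ -0.030317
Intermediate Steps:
R(O) = 9 (R(O) = 9 + 0 = 9)
D(a) = 9 - a
1/(D(39) + (-222546/131177 - 410380/318517)) = 1/((9 - 1*39) + (-222546/131177 - 410380/318517)) = 1/((9 - 39) + (-222546*1/131177 - 410380*1/318517)) = 1/(-30 + (-222546/131177 - 410380/318517)) = 1/(-30 - 124717101542/41782104509) = 1/(-1378180236812/41782104509) = -41782104509/1378180236812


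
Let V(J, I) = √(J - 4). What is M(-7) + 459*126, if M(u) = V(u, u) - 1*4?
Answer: 57830 + I*√11 ≈ 57830.0 + 3.3166*I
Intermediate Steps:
V(J, I) = √(-4 + J)
M(u) = -4 + √(-4 + u) (M(u) = √(-4 + u) - 1*4 = √(-4 + u) - 4 = -4 + √(-4 + u))
M(-7) + 459*126 = (-4 + √(-4 - 7)) + 459*126 = (-4 + √(-11)) + 57834 = (-4 + I*√11) + 57834 = 57830 + I*√11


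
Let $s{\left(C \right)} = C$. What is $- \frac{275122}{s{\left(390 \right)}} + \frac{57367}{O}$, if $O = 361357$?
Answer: $- \frac{49697443712}{70464615} \approx -705.28$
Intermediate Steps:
$- \frac{275122}{s{\left(390 \right)}} + \frac{57367}{O} = - \frac{275122}{390} + \frac{57367}{361357} = \left(-275122\right) \frac{1}{390} + 57367 \cdot \frac{1}{361357} = - \frac{137561}{195} + \frac{57367}{361357} = - \frac{49697443712}{70464615}$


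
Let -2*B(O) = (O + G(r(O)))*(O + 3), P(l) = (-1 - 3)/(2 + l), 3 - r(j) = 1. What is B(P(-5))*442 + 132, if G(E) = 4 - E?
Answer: -27542/9 ≈ -3060.2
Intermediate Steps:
r(j) = 2 (r(j) = 3 - 1*1 = 3 - 1 = 2)
P(l) = -4/(2 + l)
B(O) = -(2 + O)*(3 + O)/2 (B(O) = -(O + (4 - 1*2))*(O + 3)/2 = -(O + (4 - 2))*(3 + O)/2 = -(O + 2)*(3 + O)/2 = -(2 + O)*(3 + O)/2)
B(P(-5))*442 + 132 = (-3 - (-10)/(2 - 5) - 16/(2 - 5)²/2)*442 + 132 = (-3 - (-10)/(-3) - (-4/(-3))²/2)*442 + 132 = (-3 - (-10)*(-1)/3 - (-4*(-⅓))²/2)*442 + 132 = (-3 - 5/2*4/3 - (4/3)²/2)*442 + 132 = (-3 - 10/3 - ½*16/9)*442 + 132 = (-3 - 10/3 - 8/9)*442 + 132 = -65/9*442 + 132 = -28730/9 + 132 = -27542/9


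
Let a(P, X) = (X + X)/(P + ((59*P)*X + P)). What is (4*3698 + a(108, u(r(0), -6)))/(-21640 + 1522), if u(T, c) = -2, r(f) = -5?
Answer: -46328545/63009576 ≈ -0.73526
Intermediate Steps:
a(P, X) = 2*X/(2*P + 59*P*X) (a(P, X) = (2*X)/(P + (59*P*X + P)) = (2*X)/(P + (P + 59*P*X)) = (2*X)/(2*P + 59*P*X) = 2*X/(2*P + 59*P*X))
(4*3698 + a(108, u(r(0), -6)))/(-21640 + 1522) = (4*3698 + 2*(-2)/(108*(2 + 59*(-2))))/(-21640 + 1522) = (14792 + 2*(-2)*(1/108)/(2 - 118))/(-20118) = (14792 + 2*(-2)*(1/108)/(-116))*(-1/20118) = (14792 + 2*(-2)*(1/108)*(-1/116))*(-1/20118) = (14792 + 1/3132)*(-1/20118) = (46328545/3132)*(-1/20118) = -46328545/63009576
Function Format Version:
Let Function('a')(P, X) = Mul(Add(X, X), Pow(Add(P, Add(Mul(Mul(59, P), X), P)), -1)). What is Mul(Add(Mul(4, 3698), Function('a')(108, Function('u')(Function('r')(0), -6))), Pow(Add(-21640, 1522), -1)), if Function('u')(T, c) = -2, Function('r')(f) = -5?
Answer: Rational(-46328545, 63009576) ≈ -0.73526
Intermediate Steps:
Function('a')(P, X) = Mul(2, X, Pow(Add(Mul(2, P), Mul(59, P, X)), -1)) (Function('a')(P, X) = Mul(Mul(2, X), Pow(Add(P, Add(Mul(59, P, X), P)), -1)) = Mul(Mul(2, X), Pow(Add(P, Add(P, Mul(59, P, X))), -1)) = Mul(Mul(2, X), Pow(Add(Mul(2, P), Mul(59, P, X)), -1)) = Mul(2, X, Pow(Add(Mul(2, P), Mul(59, P, X)), -1)))
Mul(Add(Mul(4, 3698), Function('a')(108, Function('u')(Function('r')(0), -6))), Pow(Add(-21640, 1522), -1)) = Mul(Add(Mul(4, 3698), Mul(2, -2, Pow(108, -1), Pow(Add(2, Mul(59, -2)), -1))), Pow(Add(-21640, 1522), -1)) = Mul(Add(14792, Mul(2, -2, Rational(1, 108), Pow(Add(2, -118), -1))), Pow(-20118, -1)) = Mul(Add(14792, Mul(2, -2, Rational(1, 108), Pow(-116, -1))), Rational(-1, 20118)) = Mul(Add(14792, Mul(2, -2, Rational(1, 108), Rational(-1, 116))), Rational(-1, 20118)) = Mul(Add(14792, Rational(1, 3132)), Rational(-1, 20118)) = Mul(Rational(46328545, 3132), Rational(-1, 20118)) = Rational(-46328545, 63009576)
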